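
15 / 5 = 3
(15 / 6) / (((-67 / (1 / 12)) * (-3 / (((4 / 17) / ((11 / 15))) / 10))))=5 / 150348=0.00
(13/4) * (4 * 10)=130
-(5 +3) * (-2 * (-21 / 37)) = -336 / 37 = -9.08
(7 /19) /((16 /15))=105 /304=0.35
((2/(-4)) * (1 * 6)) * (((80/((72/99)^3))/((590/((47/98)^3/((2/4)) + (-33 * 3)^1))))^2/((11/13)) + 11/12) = -13581097059200413047173/3157624143654486016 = -4301.05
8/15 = 0.53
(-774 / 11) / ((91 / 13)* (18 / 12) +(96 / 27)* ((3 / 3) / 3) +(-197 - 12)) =41796 / 117205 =0.36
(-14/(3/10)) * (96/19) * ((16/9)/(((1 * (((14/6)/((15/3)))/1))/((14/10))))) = -71680/57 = -1257.54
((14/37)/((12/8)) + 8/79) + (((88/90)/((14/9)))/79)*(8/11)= 110276/306915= 0.36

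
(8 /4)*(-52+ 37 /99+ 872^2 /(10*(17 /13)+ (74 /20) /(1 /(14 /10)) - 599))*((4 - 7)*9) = 305160156078 /4152313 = 73491.61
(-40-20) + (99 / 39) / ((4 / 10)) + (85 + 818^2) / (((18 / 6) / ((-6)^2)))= 208791813 / 26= 8030454.35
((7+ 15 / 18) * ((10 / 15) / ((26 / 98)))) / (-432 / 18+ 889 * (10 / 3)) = 2303 / 343902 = 0.01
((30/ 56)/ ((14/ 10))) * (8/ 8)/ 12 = 25/ 784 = 0.03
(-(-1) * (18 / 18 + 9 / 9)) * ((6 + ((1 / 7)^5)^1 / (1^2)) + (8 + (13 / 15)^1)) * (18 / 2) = 22487856 / 84035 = 267.60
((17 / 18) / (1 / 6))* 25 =425 / 3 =141.67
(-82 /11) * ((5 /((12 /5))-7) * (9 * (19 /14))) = 447.67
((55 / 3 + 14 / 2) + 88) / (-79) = -340 / 237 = -1.43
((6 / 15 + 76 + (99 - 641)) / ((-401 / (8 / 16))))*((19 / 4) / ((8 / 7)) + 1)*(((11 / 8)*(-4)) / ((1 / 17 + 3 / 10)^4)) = -5514108620625 / 5552182241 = -993.14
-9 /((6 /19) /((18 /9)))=-57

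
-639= -639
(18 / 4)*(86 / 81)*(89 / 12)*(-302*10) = -2889385 / 27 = -107014.26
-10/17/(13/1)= -10/221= -0.05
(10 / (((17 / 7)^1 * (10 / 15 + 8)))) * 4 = 420 / 221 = 1.90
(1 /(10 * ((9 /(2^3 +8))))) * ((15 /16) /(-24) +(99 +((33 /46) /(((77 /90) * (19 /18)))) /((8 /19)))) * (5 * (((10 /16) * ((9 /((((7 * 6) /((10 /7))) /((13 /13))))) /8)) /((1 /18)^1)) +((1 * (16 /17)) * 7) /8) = 421643699 /7902720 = 53.35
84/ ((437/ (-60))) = -5040/ 437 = -11.53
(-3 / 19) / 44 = -3 / 836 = -0.00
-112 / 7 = -16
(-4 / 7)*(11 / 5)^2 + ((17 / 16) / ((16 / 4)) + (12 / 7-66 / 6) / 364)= -198007 / 78400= -2.53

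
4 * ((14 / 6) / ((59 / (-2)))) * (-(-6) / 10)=-56 / 295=-0.19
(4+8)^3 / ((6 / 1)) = 288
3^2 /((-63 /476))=-68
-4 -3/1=-7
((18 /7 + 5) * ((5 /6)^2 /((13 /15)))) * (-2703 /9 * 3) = -5969125 /1092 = -5466.23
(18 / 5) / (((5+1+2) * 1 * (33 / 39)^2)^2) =257049 / 2342560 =0.11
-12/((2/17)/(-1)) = 102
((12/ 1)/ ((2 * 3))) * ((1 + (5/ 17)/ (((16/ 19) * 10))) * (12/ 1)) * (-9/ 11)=-15201/ 748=-20.32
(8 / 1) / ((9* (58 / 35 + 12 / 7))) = 140 / 531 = 0.26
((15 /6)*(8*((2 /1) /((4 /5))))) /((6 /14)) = 350 /3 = 116.67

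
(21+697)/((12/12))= 718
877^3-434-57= 674525642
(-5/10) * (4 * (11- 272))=522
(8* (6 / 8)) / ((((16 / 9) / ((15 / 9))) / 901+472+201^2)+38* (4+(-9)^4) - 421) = 40545 / 1959147923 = 0.00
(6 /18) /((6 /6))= 1 /3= 0.33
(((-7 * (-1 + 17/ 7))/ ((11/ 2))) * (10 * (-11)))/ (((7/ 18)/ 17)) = 61200/ 7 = 8742.86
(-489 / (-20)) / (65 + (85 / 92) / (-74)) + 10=22954028 / 2212175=10.38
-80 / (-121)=80 / 121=0.66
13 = 13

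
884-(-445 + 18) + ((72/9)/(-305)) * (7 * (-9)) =400359/305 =1312.65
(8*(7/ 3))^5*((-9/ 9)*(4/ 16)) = -137682944/ 243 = -566596.48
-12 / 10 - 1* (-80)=394 / 5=78.80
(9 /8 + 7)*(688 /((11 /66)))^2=138453120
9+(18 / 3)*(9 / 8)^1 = 15.75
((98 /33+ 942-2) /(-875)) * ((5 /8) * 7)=-15559 /3300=-4.71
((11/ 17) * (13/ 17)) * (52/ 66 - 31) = -12961/ 867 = -14.95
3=3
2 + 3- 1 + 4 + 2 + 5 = 15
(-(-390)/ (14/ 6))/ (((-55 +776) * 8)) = 0.03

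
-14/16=-7/8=-0.88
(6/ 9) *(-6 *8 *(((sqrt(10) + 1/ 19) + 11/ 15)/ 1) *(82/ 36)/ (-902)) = 1792/ 28215 + 8 *sqrt(10)/ 99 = 0.32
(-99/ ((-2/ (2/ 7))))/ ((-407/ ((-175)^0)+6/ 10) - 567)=-495/ 34069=-0.01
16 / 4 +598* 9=5386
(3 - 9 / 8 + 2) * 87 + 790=9017 / 8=1127.12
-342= -342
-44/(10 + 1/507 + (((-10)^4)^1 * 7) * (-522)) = 22308/18525774929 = 0.00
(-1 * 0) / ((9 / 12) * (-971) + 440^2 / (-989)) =0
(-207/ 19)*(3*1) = -621/ 19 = -32.68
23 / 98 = 0.23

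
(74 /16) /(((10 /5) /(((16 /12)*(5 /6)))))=185 /72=2.57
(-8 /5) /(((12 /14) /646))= -18088 /15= -1205.87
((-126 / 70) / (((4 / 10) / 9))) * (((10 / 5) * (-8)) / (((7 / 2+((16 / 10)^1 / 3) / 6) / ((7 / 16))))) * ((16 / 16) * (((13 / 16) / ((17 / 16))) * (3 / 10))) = 199017 / 10982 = 18.12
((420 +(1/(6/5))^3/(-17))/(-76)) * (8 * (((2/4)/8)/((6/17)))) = -1542115/196992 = -7.83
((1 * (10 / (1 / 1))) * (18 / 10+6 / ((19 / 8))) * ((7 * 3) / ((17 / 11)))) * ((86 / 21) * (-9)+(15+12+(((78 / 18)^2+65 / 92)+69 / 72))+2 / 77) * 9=1668358737 / 29716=56143.45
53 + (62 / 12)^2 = 2869 / 36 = 79.69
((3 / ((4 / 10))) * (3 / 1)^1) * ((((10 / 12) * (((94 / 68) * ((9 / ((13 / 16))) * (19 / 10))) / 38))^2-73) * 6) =-478644120 / 48841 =-9800.05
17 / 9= 1.89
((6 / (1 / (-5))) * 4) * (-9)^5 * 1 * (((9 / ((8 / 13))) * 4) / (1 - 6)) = -82904796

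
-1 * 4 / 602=-2 / 301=-0.01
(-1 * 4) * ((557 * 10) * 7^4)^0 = -4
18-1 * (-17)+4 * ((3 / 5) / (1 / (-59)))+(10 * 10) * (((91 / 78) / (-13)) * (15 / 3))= -29537 / 195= -151.47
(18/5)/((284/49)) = 441/710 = 0.62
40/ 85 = 8/ 17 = 0.47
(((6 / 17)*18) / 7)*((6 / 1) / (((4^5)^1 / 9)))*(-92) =-16767 / 3808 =-4.40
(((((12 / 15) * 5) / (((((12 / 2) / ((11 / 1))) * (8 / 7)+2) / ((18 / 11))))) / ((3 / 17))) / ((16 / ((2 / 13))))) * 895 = 319515 / 2626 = 121.67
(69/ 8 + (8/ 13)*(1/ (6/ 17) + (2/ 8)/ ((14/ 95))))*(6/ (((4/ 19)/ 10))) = 2367875/ 728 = 3252.58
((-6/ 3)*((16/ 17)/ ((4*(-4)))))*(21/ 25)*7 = 0.69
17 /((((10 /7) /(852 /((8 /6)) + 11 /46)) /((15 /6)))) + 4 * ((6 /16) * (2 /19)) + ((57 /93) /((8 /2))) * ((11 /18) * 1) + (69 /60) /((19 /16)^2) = 440568995003 /23165370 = 19018.43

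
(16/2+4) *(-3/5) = -36/5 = -7.20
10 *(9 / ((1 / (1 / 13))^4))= 90 / 28561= 0.00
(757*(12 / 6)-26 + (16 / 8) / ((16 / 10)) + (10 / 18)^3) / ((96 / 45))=21715765 / 31104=698.17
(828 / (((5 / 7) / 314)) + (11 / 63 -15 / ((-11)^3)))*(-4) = -610431368648 / 419265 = -1455955.94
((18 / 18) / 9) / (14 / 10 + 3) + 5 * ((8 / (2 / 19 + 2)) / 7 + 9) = 66167 / 1386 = 47.74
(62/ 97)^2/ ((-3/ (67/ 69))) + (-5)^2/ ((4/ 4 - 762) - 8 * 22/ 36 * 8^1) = -2292827323/ 14025121263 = -0.16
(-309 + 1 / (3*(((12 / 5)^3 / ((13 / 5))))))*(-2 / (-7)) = -1601531 / 18144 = -88.27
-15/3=-5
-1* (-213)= 213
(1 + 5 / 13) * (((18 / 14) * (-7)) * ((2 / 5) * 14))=-4536 / 65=-69.78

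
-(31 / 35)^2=-961 / 1225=-0.78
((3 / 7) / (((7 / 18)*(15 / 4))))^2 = 0.09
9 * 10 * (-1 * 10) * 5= -4500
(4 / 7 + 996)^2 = 48664576 / 49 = 993154.61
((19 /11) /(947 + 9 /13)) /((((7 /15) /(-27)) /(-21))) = 60021 /27104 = 2.21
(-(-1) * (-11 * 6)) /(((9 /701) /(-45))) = 231330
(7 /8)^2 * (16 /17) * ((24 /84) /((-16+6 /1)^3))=-7 /34000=-0.00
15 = 15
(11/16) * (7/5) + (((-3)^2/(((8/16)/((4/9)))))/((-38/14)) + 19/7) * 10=-14559/10640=-1.37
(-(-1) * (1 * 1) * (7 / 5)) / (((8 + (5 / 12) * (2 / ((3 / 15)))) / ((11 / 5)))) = 462 / 1825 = 0.25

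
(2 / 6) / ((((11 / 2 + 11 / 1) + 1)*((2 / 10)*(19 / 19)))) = 2 / 21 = 0.10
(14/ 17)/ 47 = 14/ 799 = 0.02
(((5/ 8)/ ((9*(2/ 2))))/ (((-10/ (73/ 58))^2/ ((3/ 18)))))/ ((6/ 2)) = 5329/ 87194880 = 0.00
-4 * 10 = -40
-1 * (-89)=89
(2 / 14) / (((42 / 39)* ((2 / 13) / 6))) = 507 / 98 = 5.17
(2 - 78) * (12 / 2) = -456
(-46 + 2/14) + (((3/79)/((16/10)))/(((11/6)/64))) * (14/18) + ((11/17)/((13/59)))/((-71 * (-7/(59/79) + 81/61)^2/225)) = -45.36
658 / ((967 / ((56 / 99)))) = 36848 / 95733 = 0.38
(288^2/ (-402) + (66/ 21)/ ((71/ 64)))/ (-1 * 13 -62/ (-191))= 1294252672/ 80616879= 16.05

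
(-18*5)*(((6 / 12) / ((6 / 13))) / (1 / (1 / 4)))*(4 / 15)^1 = -13 / 2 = -6.50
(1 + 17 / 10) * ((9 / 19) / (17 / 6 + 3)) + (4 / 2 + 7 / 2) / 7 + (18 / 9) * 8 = 113083 / 6650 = 17.00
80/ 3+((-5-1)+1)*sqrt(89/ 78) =80/ 3-5*sqrt(6942)/ 78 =21.33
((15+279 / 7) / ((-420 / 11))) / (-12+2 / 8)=1408 / 11515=0.12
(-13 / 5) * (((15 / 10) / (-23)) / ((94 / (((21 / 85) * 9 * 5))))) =7371 / 367540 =0.02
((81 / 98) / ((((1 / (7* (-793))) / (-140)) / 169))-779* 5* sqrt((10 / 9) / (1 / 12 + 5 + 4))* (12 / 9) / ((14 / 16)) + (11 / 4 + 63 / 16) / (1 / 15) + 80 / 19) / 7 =33000377855 / 2128-249280* sqrt(3270) / 48069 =15507399.81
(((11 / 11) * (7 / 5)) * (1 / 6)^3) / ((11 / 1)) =7 / 11880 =0.00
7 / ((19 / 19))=7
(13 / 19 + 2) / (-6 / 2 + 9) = 17 / 38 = 0.45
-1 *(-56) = 56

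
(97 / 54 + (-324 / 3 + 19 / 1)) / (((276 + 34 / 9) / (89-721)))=744022 / 3777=196.99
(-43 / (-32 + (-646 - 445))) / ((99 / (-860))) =-36980 / 111177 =-0.33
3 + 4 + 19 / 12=103 / 12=8.58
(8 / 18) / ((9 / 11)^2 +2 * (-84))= -484 / 182223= -0.00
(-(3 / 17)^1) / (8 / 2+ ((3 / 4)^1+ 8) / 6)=-72 / 2227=-0.03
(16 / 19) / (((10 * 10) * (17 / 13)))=0.01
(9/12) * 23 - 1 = 65/4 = 16.25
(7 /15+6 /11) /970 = 167 /160050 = 0.00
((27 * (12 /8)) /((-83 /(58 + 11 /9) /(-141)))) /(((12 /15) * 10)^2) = 676377 /10624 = 63.67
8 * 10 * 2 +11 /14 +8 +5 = 2433 /14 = 173.79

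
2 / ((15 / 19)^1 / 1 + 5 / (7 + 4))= 209 / 130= 1.61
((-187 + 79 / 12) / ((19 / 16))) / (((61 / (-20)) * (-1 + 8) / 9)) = 519600 / 8113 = 64.05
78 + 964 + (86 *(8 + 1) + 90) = 1906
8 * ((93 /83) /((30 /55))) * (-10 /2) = -6820 /83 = -82.17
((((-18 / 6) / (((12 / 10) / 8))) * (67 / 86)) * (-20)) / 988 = 3350 / 10621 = 0.32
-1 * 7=-7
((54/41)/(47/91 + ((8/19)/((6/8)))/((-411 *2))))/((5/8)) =4.09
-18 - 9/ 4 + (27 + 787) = 3175/ 4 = 793.75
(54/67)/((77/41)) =2214/5159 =0.43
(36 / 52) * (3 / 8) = 27 / 104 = 0.26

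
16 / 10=8 / 5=1.60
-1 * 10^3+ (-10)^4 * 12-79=118921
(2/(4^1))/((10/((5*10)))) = 5/2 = 2.50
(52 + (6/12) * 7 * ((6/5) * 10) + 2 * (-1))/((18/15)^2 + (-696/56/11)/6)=354200/4819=73.50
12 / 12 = 1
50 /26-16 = -183 /13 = -14.08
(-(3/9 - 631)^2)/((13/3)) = -3579664/39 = -91786.26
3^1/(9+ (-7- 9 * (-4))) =0.08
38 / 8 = 19 / 4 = 4.75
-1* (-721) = 721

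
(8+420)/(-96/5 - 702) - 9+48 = 69247/1803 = 38.41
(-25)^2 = 625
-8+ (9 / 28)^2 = -6191 / 784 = -7.90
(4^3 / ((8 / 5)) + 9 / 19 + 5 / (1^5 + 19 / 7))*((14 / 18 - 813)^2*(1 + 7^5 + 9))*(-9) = -9282449134474150 / 2223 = -4175640636290.67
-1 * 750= -750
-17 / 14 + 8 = 6.79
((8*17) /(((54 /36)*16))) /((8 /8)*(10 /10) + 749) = 17 /2250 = 0.01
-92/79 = -1.16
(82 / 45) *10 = 164 / 9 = 18.22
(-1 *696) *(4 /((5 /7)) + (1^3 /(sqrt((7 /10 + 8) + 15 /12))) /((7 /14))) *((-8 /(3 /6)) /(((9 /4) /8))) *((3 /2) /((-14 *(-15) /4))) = 475136 *sqrt(995) /20895 + 475136 /75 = 7052.42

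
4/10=2/5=0.40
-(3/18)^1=-1/6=-0.17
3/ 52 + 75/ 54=677/ 468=1.45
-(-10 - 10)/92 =0.22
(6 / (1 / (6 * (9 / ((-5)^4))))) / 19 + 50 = 594074 / 11875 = 50.03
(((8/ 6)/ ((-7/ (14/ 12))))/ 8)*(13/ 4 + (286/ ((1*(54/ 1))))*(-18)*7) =18.45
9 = 9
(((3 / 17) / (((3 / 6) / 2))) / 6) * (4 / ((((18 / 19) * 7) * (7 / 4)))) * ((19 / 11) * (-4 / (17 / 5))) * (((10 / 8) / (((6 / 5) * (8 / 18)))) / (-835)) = 18050 / 78041271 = 0.00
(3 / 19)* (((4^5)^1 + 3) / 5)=3081 / 95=32.43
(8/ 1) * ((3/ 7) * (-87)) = -2088/ 7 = -298.29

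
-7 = -7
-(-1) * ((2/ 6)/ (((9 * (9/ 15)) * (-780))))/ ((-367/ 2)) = 0.00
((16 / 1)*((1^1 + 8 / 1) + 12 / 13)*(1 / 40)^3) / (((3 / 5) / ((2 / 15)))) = 43 / 78000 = 0.00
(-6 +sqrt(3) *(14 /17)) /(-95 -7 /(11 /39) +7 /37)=0.04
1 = 1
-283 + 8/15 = -4237/15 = -282.47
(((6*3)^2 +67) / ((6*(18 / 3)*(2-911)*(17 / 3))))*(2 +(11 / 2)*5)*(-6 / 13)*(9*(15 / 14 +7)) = 153341 / 73528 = 2.09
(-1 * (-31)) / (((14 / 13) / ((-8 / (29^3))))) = -1612 / 170723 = -0.01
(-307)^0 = 1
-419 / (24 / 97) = -40643 / 24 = -1693.46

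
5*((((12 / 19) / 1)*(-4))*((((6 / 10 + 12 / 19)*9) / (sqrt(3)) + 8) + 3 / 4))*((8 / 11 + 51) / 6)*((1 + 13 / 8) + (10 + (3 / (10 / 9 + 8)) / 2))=-417717125 / 34276 - 837821205*sqrt(3) / 162811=-21099.96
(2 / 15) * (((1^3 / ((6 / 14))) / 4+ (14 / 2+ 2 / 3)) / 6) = 11 / 60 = 0.18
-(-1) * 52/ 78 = 2/ 3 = 0.67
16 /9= 1.78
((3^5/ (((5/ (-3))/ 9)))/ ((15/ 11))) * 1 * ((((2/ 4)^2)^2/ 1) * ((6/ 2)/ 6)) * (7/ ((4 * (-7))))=24057/ 3200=7.52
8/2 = 4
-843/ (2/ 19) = -16017/ 2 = -8008.50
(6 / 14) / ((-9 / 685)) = -685 / 21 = -32.62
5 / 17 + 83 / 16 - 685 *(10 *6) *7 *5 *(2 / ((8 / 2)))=-195634509 / 272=-719244.52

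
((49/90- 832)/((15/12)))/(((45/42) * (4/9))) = -523817/375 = -1396.85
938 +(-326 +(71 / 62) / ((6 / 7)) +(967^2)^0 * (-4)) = 226673 / 372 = 609.34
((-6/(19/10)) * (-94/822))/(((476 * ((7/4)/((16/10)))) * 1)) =1504/2168299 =0.00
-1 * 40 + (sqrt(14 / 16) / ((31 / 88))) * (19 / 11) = -40 + 38 * sqrt(14) / 31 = -35.41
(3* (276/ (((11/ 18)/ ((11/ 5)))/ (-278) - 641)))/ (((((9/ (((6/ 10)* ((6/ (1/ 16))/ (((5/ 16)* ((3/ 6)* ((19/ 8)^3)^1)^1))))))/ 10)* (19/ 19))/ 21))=-91236127997952/ 110003578855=-829.39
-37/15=-2.47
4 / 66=2 / 33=0.06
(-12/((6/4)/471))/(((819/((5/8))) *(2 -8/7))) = -785/234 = -3.35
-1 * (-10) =10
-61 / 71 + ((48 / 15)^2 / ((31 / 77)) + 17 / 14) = 19867303 / 770350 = 25.79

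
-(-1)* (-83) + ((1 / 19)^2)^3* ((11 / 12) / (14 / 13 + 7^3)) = -209594480810005 / 2525234708556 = -83.00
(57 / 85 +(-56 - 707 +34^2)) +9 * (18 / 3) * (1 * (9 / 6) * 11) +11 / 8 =874511 / 680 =1286.05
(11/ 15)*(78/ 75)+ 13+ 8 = 8161/ 375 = 21.76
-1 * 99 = -99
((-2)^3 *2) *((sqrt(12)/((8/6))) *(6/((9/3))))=-48 *sqrt(3)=-83.14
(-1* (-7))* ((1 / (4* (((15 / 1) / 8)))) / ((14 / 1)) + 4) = 421 / 15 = 28.07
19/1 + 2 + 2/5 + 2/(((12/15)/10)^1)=232/5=46.40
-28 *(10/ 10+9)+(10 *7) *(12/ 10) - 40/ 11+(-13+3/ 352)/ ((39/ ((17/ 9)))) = -2249383/ 11232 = -200.27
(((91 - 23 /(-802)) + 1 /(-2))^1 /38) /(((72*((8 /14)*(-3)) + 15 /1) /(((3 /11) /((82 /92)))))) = -254114 /37797859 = -0.01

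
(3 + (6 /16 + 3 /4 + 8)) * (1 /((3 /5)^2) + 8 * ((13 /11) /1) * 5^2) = 2296475 /792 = 2899.59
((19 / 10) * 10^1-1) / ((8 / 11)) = 99 / 4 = 24.75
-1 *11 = -11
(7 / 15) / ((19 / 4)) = 28 / 285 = 0.10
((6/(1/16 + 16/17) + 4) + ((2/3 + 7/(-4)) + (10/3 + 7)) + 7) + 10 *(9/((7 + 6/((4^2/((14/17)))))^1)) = 996077/25844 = 38.54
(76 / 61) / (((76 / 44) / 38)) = 1672 / 61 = 27.41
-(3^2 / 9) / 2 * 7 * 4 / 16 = -7 / 8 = -0.88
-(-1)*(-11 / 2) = -11 / 2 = -5.50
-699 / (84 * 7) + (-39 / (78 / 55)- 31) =-11699 / 196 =-59.69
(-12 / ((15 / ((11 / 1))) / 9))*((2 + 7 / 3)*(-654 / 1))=1122264 / 5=224452.80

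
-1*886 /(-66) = 443 /33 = 13.42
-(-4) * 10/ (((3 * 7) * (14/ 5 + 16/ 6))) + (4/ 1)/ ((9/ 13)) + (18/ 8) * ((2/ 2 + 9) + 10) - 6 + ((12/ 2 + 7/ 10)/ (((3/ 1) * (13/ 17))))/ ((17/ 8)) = 7807213/ 167895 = 46.50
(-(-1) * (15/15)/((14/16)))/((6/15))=20/7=2.86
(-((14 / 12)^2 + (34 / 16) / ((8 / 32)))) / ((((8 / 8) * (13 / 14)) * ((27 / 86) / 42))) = -1420.67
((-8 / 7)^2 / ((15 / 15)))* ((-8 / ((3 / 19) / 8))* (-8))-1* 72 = 4163.32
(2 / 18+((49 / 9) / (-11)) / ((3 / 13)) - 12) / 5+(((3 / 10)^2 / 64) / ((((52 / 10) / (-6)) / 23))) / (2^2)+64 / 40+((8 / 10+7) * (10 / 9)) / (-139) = -3512821639 / 2747796480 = -1.28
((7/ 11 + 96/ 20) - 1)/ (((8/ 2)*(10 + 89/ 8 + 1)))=488/ 9735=0.05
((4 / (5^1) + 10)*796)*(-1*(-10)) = 85968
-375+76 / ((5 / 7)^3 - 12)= -1522693 / 3991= -381.53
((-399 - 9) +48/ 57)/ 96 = -967/ 228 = -4.24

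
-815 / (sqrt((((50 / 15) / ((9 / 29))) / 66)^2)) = -145233 / 29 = -5008.03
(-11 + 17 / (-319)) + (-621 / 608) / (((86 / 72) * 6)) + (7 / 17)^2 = -13287974409 / 1205120752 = -11.03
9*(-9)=-81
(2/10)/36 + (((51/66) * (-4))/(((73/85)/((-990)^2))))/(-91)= 46349826643/1195740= 38762.46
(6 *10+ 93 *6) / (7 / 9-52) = -12.07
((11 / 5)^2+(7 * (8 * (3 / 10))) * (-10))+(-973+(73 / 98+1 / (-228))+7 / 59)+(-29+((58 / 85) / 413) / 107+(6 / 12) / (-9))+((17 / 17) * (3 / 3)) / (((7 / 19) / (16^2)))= -42219374605099 / 89924265900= -469.50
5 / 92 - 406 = -37347 / 92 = -405.95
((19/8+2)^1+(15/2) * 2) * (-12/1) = -465/2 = -232.50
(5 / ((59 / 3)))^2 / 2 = 225 / 6962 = 0.03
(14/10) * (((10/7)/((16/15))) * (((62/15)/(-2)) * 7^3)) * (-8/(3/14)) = 148862/3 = 49620.67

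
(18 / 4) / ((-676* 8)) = -9 / 10816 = -0.00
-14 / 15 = -0.93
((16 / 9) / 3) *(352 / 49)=5632 / 1323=4.26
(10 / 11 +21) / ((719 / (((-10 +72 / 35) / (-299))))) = 66998 / 82767685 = 0.00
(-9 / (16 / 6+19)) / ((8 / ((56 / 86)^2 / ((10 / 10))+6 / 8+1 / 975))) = -76259889 / 1249924000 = -0.06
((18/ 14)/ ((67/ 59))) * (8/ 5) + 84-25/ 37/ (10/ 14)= 7363361/ 86765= 84.87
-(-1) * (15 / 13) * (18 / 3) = 90 / 13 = 6.92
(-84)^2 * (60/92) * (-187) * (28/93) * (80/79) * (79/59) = -14778086400/42067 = -351298.79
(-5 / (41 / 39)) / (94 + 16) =-39 / 902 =-0.04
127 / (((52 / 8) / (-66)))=-16764 / 13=-1289.54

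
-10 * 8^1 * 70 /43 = -5600 /43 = -130.23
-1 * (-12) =12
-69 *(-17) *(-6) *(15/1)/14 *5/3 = -87975/7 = -12567.86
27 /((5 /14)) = 378 /5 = 75.60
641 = 641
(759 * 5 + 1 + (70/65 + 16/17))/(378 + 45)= 839362/93483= 8.98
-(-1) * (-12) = -12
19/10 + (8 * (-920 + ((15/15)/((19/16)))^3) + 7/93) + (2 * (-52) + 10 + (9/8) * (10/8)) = -759936839537/102061920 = -7445.84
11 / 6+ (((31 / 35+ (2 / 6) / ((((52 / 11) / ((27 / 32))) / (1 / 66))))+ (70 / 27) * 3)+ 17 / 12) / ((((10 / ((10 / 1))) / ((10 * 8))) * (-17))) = -10159769 / 222768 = -45.61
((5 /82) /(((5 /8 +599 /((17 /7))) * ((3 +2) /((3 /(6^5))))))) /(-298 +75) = -17 /199240525656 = -0.00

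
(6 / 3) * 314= 628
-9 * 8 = -72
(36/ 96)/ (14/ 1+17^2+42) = 1/ 920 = 0.00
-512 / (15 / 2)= -1024 / 15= -68.27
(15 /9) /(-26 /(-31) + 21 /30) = 1550 /1431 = 1.08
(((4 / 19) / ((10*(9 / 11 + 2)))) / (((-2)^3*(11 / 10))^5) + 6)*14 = 185440793321 / 2207628544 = 84.00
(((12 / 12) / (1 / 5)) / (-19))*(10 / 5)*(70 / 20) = -35 / 19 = -1.84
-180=-180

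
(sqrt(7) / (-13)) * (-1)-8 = -8+ sqrt(7) / 13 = -7.80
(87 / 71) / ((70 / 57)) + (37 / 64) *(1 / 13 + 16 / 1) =21279449 / 2067520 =10.29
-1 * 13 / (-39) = 1 / 3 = 0.33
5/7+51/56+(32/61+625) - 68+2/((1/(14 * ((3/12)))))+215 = 381201/488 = 781.15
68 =68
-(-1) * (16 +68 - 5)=79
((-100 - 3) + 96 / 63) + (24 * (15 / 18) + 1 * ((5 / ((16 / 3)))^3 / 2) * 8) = -1681189 / 21504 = -78.18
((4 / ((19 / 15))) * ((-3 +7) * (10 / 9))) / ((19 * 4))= 0.18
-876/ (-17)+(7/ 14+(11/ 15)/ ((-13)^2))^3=114447897613781/ 2215505331000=51.66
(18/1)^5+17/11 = 20785265/11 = 1889569.55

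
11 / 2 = 5.50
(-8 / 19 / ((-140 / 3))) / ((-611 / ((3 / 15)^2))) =-6 / 10157875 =-0.00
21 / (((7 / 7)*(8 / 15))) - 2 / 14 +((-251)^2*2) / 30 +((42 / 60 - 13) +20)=3567479 / 840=4247.00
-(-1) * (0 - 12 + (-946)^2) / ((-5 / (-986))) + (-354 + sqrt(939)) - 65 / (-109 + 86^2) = sqrt(939) + 6429856233413 / 36435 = 176474745.43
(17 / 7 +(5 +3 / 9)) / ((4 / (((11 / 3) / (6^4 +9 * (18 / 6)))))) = 1793 / 333396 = 0.01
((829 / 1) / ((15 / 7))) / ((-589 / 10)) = -11606 / 1767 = -6.57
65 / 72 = 0.90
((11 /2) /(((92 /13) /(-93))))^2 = 176863401 /33856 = 5223.99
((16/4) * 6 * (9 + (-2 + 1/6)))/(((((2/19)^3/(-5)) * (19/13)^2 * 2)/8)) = -1380730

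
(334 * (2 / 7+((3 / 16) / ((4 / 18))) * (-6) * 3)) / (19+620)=-278723 / 35784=-7.79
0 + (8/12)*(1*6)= 4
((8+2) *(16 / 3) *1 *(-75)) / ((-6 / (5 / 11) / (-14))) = -140000 / 33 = -4242.42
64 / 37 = 1.73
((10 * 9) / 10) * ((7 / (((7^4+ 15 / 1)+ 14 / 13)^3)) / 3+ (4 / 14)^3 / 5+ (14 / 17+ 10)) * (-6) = -584.72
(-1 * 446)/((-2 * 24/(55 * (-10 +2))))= -12265/3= -4088.33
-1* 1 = -1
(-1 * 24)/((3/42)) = -336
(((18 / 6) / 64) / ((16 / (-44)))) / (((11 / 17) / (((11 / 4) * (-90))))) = 25245 / 512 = 49.31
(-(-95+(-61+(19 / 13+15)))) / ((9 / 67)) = 121538 / 117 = 1038.79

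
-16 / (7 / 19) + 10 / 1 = -234 / 7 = -33.43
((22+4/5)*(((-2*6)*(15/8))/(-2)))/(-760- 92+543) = -171/206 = -0.83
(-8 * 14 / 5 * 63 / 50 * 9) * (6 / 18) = -84.67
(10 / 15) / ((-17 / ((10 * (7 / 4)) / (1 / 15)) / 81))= -833.82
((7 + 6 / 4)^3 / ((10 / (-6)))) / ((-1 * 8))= 14739 / 320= 46.06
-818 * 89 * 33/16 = -150154.12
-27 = -27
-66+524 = 458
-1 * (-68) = 68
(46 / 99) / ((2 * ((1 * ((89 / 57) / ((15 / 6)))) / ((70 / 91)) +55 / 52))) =568100 / 4571787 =0.12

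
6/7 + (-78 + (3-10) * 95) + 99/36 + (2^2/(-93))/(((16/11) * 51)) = -49097203/66402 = -739.39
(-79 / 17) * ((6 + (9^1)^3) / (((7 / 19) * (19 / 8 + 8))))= -1260840 / 1411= -893.58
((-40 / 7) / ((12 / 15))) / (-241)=0.03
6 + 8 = 14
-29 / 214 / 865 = -29 / 185110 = -0.00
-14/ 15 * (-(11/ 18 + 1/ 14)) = 86/ 135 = 0.64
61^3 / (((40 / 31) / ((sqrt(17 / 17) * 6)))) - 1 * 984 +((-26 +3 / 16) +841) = 84423427 / 80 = 1055292.84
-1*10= -10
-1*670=-670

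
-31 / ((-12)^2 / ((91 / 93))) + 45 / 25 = 3433 / 2160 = 1.59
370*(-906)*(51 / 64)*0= 0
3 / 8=0.38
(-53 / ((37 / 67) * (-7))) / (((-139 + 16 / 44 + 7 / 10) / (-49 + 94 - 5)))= -15624400 / 3929807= -3.98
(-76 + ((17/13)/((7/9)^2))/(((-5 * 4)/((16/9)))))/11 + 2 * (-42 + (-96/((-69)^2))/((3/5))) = -15177909932/166801635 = -90.99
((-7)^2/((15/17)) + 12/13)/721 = 11009/140595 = 0.08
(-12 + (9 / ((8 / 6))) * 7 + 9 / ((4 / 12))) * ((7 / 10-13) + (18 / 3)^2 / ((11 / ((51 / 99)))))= -3197907 / 4840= -660.72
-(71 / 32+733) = -23527 / 32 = -735.22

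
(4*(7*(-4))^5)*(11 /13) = -757256192 /13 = -58250476.31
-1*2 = -2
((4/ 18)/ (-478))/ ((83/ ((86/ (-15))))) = 86/ 2677995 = 0.00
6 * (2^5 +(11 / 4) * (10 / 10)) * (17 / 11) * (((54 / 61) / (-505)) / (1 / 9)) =-1722627 / 338855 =-5.08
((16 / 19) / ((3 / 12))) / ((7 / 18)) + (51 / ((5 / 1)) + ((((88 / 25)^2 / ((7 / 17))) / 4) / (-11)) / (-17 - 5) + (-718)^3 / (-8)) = 3846052262334 / 83125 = 46268297.89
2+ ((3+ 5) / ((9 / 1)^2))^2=13186 / 6561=2.01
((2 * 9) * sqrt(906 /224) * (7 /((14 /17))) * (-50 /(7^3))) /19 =-3825 * sqrt(3171) /91238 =-2.36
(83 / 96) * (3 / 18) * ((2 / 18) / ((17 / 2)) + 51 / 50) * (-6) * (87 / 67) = -19022521 / 16401600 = -1.16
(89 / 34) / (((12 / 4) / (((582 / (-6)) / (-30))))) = 8633 / 3060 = 2.82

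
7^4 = 2401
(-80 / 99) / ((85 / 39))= -208 / 561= -0.37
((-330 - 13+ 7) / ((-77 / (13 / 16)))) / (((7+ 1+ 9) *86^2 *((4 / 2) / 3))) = 117 / 2766104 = 0.00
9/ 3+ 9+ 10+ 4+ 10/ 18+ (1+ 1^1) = 257/ 9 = 28.56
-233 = -233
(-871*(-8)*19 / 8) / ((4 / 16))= 66196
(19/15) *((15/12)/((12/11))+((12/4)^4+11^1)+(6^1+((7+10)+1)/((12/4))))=95893/720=133.18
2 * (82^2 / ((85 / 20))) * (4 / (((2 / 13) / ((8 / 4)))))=2797184 / 17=164540.24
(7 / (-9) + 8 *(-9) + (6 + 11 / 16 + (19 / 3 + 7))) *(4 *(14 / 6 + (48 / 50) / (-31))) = -40666741 / 83700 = -485.86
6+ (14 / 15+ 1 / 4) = 7.18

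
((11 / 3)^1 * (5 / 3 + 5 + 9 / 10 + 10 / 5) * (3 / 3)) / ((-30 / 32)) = -37.42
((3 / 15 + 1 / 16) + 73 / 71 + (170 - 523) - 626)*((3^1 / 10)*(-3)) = 49980501 / 56800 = 879.94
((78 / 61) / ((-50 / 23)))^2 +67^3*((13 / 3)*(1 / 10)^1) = 1818605902529 / 13953750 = 130330.98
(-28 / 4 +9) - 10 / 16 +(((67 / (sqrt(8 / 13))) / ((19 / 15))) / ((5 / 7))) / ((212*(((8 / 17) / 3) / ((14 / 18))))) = 11 / 8 +55811*sqrt(26) / 128896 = 3.58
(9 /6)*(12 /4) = 9 /2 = 4.50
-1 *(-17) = 17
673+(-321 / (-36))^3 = 2387987 / 1728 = 1381.94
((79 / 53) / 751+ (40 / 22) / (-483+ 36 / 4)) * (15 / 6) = -960385 / 207532842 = -0.00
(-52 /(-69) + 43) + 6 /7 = 21547 /483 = 44.61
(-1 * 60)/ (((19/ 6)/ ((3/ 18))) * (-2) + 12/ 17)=510/ 317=1.61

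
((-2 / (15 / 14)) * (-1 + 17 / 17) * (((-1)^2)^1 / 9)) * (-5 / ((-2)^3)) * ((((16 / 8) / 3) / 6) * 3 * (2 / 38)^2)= 0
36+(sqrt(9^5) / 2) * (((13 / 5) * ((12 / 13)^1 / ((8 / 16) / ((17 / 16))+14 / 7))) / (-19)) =19809 / 665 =29.79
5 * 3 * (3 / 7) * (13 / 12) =195 / 28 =6.96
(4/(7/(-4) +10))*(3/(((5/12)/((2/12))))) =0.58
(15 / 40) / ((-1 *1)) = -0.38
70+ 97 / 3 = 307 / 3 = 102.33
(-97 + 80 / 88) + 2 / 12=-6331 / 66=-95.92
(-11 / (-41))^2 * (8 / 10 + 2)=0.20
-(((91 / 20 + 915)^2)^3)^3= -57929022342160019459735939031920734510529920739848918489913675883470604226321 / 262144000000000000000000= -220981683128967359389251500000000000000000000000000000.00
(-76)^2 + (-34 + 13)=5755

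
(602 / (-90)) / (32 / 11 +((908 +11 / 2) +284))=-6622 / 1188405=-0.01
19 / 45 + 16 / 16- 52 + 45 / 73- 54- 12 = -380933 / 3285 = -115.96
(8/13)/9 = 8/117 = 0.07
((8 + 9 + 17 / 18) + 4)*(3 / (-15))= -79 / 18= -4.39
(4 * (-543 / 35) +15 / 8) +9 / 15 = -16683 / 280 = -59.58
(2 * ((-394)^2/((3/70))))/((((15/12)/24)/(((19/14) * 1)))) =188766976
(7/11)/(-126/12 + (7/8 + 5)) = -56/407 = -0.14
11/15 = 0.73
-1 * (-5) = 5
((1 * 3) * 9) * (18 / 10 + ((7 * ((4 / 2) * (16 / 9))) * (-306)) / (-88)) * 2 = 262386 / 55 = 4770.65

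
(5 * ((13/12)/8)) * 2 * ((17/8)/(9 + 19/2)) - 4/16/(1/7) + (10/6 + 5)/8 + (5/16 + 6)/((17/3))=42613/120768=0.35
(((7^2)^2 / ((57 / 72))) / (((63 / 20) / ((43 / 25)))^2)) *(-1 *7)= -81178496 / 12825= -6329.71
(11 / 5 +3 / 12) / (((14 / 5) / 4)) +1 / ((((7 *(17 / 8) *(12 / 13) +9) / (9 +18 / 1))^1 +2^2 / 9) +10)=3.59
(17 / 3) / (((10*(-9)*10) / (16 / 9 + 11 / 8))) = -3859 / 194400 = -0.02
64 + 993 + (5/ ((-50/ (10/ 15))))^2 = 237826/ 225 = 1057.00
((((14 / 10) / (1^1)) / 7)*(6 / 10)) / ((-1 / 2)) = -6 / 25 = -0.24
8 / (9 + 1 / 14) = 112 / 127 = 0.88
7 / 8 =0.88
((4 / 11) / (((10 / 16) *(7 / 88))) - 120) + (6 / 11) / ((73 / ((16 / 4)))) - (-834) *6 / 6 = 20273378 / 28105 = 721.34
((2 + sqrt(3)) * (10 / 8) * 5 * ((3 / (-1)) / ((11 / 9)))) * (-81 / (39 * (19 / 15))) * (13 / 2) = 273375 * sqrt(3) / 1672 + 273375 / 836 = 610.20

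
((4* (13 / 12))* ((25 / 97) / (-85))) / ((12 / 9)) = -0.01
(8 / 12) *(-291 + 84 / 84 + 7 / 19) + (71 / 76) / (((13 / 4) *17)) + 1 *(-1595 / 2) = -24956441 / 25194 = -990.57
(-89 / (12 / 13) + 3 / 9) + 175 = 947 / 12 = 78.92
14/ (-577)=-14/ 577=-0.02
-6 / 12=-1 / 2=-0.50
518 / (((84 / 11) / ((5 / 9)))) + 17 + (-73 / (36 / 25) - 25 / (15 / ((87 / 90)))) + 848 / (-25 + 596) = 238331 / 61668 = 3.86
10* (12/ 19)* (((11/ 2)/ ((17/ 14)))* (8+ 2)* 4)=369600/ 323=1144.27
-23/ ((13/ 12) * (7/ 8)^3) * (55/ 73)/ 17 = -7772160/ 5533619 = -1.40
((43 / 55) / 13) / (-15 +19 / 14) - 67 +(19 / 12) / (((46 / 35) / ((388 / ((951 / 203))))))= 587364765209 / 17922517470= 32.77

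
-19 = -19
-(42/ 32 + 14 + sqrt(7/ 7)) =-261/ 16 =-16.31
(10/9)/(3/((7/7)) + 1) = 5/18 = 0.28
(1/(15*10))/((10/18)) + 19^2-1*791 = -107497/250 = -429.99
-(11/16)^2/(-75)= 121/19200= 0.01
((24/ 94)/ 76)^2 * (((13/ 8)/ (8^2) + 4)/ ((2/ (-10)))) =-92745/ 408293888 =-0.00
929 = 929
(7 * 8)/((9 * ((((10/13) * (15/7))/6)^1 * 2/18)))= 5096/25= 203.84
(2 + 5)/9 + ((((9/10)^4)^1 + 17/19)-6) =-6278069/1710000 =-3.67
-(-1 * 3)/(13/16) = 48/13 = 3.69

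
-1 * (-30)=30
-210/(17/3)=-630/17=-37.06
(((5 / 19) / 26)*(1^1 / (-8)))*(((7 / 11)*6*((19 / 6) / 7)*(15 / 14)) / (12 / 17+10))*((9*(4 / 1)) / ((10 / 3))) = -6885 / 2914912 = -0.00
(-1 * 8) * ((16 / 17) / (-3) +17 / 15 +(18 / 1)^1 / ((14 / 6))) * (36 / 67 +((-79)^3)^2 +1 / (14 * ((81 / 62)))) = -16595859764528.45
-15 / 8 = -1.88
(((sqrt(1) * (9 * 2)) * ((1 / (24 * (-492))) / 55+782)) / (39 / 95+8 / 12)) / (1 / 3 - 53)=-86844415509 / 350019296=-248.11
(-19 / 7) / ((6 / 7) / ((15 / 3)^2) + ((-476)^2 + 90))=-475 / 39666556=-0.00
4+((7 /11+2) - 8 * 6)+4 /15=-6781 /165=-41.10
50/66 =25/33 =0.76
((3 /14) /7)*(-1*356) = -534 /49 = -10.90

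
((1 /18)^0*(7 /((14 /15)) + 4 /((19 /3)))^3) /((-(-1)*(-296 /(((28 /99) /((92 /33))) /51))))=-22947267 /6350665792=-0.00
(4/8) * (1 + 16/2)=9/2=4.50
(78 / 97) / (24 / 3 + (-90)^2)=39 / 393238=0.00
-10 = -10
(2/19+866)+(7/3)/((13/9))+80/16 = 215562/247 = 872.72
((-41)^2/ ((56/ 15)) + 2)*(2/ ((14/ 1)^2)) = 25327/ 5488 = 4.61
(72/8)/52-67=-3475/52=-66.83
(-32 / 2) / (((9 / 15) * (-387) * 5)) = 16 / 1161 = 0.01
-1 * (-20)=20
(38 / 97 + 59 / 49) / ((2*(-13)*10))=-1517 / 247156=-0.01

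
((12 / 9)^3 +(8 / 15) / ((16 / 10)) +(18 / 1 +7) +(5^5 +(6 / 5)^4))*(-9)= -53236867 / 1875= -28393.00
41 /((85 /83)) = 3403 /85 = 40.04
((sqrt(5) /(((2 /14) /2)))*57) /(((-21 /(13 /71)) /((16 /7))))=-7904*sqrt(5) /497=-35.56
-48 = -48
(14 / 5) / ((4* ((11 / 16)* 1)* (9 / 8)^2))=3584 / 4455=0.80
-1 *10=-10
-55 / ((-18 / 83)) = 4565 / 18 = 253.61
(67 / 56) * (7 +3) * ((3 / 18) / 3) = 335 / 504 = 0.66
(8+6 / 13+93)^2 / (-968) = -1739761 / 163592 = -10.63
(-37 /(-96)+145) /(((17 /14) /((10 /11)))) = 28735 /264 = 108.84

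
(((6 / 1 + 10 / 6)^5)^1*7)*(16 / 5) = 720870416 / 1215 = 593308.98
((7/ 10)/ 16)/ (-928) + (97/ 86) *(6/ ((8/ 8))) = 43207379/ 6384640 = 6.77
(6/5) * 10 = 12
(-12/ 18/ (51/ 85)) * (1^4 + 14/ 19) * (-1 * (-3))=-110/ 19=-5.79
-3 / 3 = -1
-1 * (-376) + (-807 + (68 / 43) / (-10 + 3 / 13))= -2354575 / 5461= -431.16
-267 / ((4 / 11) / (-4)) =2937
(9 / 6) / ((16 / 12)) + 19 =161 / 8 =20.12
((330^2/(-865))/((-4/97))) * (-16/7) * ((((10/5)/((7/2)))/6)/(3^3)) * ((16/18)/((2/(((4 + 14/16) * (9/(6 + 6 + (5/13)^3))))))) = -26817636560/673641759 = -39.81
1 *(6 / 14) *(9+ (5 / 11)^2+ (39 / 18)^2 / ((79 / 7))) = 3311359 / 802956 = 4.12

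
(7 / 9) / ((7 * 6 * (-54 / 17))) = -17 / 2916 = -0.01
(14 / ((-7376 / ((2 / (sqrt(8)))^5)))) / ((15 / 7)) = -49*sqrt(2) / 442560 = -0.00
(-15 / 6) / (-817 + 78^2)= -5 / 10534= -0.00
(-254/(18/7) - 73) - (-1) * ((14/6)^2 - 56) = -667/3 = -222.33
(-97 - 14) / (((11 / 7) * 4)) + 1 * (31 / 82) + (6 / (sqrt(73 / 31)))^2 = -262511 / 131692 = -1.99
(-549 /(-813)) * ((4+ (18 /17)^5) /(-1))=-1385126268 /384781247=-3.60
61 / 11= 5.55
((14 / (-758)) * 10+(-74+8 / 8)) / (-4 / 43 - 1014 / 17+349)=-20275747 / 80139171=-0.25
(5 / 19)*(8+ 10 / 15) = 130 / 57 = 2.28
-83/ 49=-1.69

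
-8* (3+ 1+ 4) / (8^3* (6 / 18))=-3 / 8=-0.38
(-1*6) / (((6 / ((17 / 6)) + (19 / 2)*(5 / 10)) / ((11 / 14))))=-2244 / 3269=-0.69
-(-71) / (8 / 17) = 1207 / 8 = 150.88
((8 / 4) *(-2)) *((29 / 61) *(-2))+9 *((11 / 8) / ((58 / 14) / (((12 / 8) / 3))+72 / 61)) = 10080605 / 1972496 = 5.11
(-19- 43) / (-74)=31 / 37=0.84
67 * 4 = 268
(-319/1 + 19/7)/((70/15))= -3321/49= -67.78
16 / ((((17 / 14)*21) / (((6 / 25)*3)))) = 192 / 425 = 0.45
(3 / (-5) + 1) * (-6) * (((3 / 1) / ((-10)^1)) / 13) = 18 / 325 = 0.06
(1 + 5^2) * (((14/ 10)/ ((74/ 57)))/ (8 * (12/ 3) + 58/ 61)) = 105469/ 123950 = 0.85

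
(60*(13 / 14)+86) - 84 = 404 / 7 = 57.71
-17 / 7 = -2.43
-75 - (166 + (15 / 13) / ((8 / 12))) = -6311 / 26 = -242.73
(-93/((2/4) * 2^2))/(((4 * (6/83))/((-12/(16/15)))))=115785/64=1809.14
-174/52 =-87/26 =-3.35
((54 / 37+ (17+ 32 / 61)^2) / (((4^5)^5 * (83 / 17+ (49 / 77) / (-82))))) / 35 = 46531122671 / 28966428621612199329136640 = 0.00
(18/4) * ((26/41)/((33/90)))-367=-162007/451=-359.22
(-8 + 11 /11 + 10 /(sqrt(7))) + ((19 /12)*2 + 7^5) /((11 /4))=10*sqrt(7) /7 + 201491 /33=6109.57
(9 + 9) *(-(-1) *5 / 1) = 90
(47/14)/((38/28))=47/19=2.47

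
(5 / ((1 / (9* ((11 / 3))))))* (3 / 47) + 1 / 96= 47567 / 4512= 10.54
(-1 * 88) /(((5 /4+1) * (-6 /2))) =352 /27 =13.04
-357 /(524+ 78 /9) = -63 /94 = -0.67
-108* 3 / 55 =-324 / 55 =-5.89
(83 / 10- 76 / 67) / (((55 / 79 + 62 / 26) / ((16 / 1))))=9861254 / 264985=37.21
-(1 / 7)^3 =-1 / 343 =-0.00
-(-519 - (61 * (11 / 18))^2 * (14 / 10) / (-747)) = 624910973 / 1210140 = 516.40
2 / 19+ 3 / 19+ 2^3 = 157 / 19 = 8.26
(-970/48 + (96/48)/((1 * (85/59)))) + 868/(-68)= -64433/2040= -31.58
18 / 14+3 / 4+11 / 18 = 667 / 252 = 2.65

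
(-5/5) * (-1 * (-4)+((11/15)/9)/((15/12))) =-2744/675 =-4.07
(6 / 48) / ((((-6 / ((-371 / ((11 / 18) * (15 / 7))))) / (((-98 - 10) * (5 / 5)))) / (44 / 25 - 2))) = 210357 / 1375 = 152.99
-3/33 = -1/11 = -0.09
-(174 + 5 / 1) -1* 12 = -191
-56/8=-7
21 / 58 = 0.36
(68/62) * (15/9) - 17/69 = 3383/2139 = 1.58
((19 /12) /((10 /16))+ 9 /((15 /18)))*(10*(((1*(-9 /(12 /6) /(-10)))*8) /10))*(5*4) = 960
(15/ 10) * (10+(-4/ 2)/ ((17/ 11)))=222/ 17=13.06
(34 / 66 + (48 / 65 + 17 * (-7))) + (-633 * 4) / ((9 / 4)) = -888802 / 715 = -1243.08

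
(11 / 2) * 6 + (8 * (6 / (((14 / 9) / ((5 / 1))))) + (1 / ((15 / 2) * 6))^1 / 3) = 176992 / 945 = 187.29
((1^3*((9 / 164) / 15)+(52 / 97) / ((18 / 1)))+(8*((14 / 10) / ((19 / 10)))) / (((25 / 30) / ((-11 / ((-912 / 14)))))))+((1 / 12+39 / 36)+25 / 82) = 697605431 / 258425460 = 2.70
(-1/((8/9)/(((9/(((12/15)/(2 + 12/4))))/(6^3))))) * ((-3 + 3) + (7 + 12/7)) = -4575/1792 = -2.55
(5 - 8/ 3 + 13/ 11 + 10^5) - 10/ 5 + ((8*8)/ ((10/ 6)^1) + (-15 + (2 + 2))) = 16504771/ 165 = 100028.92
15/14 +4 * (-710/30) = -3931/42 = -93.60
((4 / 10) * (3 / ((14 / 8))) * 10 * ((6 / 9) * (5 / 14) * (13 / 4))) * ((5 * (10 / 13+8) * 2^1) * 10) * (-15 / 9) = -7755.10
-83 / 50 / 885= -83 / 44250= -0.00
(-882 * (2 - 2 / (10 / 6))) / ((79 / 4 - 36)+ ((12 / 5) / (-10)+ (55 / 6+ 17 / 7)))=1481760 / 10279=144.15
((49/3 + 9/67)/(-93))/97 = -3310/1813221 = -0.00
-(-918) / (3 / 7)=2142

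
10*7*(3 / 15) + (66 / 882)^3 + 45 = 187416188 / 3176523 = 59.00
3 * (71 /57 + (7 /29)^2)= 62504 /15979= 3.91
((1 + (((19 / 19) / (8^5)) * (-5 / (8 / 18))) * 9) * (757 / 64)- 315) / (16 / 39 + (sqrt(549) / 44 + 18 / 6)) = -1596367141195827 / 17516920832000 + 127665724893993 * sqrt(61) / 70067683328000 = -76.90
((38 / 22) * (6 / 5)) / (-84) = -19 / 770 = -0.02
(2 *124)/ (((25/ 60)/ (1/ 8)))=372/ 5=74.40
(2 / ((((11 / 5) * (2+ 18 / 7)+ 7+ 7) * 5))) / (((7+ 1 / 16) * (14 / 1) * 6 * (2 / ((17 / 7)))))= 34 / 999033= 0.00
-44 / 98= -22 / 49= -0.45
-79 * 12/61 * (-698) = 661704/61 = 10847.61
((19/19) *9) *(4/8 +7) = 135/2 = 67.50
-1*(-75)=75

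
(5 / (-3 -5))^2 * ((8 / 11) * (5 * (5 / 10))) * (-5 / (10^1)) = -125 / 352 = -0.36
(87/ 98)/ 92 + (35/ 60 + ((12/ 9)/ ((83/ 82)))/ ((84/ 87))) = 4394101/ 2244984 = 1.96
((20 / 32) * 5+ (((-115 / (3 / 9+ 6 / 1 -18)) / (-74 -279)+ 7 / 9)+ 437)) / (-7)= -62.98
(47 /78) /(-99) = -47 /7722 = -0.01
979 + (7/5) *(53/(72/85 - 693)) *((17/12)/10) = 6911593621/7059960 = 978.98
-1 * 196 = -196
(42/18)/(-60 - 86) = -7/438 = -0.02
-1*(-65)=65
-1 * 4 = -4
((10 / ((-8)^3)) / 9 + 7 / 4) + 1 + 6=20155 / 2304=8.75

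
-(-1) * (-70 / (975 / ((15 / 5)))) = -14 / 65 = -0.22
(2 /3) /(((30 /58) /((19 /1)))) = 1102 /45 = 24.49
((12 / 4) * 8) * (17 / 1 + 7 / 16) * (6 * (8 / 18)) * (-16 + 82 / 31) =-14904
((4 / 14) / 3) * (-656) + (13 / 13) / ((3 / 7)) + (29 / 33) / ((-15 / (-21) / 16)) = -40.46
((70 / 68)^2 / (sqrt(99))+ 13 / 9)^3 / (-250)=-32821951487 / 2679019596000 - 121948774451 * sqrt(11) / 151406280812160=-0.01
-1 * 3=-3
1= 1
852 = 852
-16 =-16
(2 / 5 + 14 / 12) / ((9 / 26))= 611 / 135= 4.53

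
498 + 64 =562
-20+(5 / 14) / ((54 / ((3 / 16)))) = -20.00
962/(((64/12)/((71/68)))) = 102453/544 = 188.33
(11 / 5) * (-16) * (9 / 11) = -144 / 5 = -28.80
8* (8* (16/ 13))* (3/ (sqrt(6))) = 512* sqrt(6)/ 13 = 96.47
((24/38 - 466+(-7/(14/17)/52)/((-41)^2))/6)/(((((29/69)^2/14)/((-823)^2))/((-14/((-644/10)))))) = -2528532030988979085/2793512696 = -905144277.53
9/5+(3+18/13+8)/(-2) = -571/130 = -4.39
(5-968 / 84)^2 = 18769 / 441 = 42.56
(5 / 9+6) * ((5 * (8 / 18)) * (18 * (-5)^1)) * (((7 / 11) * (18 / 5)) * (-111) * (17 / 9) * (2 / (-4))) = -10391080 / 33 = -314881.21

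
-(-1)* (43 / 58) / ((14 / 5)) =215 / 812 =0.26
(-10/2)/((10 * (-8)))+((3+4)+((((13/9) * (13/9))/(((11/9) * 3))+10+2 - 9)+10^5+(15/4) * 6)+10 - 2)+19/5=2377067573/23760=100044.93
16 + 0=16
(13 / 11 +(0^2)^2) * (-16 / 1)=-208 / 11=-18.91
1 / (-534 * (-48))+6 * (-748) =-115036415 / 25632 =-4488.00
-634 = -634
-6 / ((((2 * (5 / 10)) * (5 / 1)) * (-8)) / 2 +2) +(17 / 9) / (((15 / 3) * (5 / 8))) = 211 / 225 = 0.94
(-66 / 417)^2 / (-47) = -0.00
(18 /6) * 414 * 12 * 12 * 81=14486688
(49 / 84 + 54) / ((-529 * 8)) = -655 / 50784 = -0.01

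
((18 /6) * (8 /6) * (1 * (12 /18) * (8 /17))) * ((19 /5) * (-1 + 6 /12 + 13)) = 3040 /51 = 59.61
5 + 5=10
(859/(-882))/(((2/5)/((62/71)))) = -133145/62622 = -2.13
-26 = -26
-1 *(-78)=78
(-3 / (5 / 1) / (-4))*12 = 1.80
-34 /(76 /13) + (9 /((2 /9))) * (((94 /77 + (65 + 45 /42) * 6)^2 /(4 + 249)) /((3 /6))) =2885364781381 /57001406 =50619.19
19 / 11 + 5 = 74 / 11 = 6.73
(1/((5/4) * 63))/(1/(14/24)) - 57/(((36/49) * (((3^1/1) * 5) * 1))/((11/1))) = -30719/540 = -56.89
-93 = -93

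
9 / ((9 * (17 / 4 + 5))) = 4 / 37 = 0.11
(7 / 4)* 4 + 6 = 13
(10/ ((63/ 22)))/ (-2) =-110/ 63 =-1.75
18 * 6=108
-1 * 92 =-92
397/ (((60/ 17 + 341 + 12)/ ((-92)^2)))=57123536/ 6061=9424.77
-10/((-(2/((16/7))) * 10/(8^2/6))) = 256/21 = 12.19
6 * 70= 420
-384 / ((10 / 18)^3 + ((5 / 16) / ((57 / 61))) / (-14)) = -1191407616 / 457885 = -2601.98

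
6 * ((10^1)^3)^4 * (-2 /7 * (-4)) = 48000000000000 /7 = 6857142857142.86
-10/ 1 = -10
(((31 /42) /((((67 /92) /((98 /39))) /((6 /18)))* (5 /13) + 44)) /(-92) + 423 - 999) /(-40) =690714649 /47966280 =14.40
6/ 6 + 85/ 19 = 104/ 19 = 5.47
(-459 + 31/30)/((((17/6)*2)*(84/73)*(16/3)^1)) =-1002947/76160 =-13.17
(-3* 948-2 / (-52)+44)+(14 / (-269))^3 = -1417040541435 / 506092834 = -2799.96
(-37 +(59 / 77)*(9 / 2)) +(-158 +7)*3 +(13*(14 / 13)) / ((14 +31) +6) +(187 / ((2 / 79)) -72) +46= 26995072 / 3927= 6874.22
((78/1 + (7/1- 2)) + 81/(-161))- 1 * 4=78.50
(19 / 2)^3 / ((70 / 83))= 569297 / 560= 1016.60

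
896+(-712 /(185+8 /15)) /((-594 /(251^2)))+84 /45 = 1797596552 /1377585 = 1304.89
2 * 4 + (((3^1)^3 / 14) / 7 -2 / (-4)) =430 / 49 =8.78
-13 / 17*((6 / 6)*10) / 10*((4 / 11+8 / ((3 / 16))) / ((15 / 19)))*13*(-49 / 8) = 11171069 / 3366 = 3318.80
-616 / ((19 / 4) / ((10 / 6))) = -216.14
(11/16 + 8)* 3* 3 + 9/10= 6327/80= 79.09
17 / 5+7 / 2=69 / 10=6.90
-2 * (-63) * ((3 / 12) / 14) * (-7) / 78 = -21 / 104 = -0.20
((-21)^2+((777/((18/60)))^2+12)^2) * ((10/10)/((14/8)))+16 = 179995066420052/7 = 25713580917150.29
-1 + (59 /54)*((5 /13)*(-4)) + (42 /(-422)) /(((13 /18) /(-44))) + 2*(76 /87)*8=37284269 /2147769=17.36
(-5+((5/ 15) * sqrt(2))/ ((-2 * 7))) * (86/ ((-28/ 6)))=43 * sqrt(2)/ 98+645/ 7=92.76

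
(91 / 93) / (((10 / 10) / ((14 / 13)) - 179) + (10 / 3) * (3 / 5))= -1274 / 229245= -0.01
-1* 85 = -85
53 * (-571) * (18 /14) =-272367 /7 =-38909.57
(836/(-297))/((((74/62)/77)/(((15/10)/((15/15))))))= -90706/333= -272.39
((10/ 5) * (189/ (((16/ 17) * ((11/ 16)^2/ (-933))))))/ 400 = -5995458/ 3025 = -1981.97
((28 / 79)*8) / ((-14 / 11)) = -176 / 79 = -2.23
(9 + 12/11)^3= 1027.52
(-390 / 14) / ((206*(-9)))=65 / 4326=0.02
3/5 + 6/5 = 9/5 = 1.80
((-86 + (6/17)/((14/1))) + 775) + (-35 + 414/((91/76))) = 999.78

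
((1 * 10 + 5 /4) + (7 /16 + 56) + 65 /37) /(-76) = -41111 /44992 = -0.91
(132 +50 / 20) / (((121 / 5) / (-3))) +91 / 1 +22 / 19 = 347077 / 4598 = 75.48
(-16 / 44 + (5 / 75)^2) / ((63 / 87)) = -3683 / 7425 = -0.50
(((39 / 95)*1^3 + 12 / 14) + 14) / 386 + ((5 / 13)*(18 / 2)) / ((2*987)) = 3239254 / 78418795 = 0.04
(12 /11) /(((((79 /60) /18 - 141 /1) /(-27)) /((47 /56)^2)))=24155415 /164072678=0.15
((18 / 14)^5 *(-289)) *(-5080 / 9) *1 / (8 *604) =1204041915 / 10151428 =118.61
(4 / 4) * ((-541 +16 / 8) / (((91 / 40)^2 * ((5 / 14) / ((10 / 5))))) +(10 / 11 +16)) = -1052726 / 1859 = -566.29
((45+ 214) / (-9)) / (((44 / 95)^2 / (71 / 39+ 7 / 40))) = -132301085 / 494208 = -267.70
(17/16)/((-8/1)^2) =17/1024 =0.02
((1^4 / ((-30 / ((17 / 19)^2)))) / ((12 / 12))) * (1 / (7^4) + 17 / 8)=-2359685 / 41604528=-0.06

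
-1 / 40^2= -1 / 1600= -0.00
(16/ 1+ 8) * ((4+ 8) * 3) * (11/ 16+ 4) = 4050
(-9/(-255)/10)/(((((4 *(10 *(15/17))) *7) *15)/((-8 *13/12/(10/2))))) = -13/7875000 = -0.00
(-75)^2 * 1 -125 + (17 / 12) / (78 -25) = 3498017 / 636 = 5500.03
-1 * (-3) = 3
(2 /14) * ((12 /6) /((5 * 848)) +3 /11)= 6371 /163240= 0.04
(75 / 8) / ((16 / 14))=525 / 64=8.20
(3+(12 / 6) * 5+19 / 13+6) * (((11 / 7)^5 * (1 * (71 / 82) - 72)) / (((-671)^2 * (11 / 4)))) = -53640268 / 4761886493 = -0.01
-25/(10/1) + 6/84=-17/7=-2.43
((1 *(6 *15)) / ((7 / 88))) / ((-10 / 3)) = -2376 / 7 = -339.43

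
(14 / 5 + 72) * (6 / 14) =1122 / 35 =32.06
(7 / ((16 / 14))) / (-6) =-49 / 48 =-1.02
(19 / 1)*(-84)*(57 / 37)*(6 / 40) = -68229 / 185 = -368.81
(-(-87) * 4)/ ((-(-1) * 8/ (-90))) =-3915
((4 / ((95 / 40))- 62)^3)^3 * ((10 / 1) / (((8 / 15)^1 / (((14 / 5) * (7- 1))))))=-1073920450036828521195115568640 / 322687697779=-3328048938426922418.92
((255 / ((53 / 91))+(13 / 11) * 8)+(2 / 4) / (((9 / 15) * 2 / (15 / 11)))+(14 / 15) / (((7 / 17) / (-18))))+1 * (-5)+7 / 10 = 4696099 / 11660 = 402.75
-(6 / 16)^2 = -9 / 64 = -0.14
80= 80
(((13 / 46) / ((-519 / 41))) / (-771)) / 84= 533 / 1546175736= 0.00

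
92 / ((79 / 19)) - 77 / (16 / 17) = -75443 / 1264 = -59.69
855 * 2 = 1710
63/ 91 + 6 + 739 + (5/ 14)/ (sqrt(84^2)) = 11400209/ 15288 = 745.70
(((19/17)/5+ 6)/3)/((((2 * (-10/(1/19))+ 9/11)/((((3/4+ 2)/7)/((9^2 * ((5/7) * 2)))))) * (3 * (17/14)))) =-448063/87875045100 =-0.00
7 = 7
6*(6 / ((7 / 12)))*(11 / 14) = 2376 / 49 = 48.49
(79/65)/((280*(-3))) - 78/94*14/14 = -2133113/2566200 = -0.83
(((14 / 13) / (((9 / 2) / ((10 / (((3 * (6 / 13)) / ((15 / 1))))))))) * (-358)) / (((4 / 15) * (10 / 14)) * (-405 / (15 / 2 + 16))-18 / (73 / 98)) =338.16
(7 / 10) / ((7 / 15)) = 3 / 2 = 1.50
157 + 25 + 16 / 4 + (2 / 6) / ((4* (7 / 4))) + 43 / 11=43880 / 231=189.96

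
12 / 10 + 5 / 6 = 61 / 30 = 2.03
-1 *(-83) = 83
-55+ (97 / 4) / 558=-122663 / 2232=-54.96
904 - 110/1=794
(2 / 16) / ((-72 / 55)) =-55 / 576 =-0.10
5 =5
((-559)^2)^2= 97644375361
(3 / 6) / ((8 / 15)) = 15 / 16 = 0.94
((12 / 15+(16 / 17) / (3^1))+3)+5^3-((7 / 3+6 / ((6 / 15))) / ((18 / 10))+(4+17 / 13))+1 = 3436288 / 29835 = 115.18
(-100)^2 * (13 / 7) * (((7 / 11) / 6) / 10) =6500 / 33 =196.97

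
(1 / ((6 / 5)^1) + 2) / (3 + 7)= 17 / 60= 0.28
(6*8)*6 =288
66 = 66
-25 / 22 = -1.14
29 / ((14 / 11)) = 319 / 14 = 22.79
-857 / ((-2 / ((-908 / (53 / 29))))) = -212891.74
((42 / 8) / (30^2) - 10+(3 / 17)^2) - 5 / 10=-3628577 / 346800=-10.46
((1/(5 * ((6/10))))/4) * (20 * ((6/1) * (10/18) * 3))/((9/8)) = 400/27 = 14.81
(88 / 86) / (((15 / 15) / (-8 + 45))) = 37.86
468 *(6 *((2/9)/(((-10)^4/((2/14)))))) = 39/4375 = 0.01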